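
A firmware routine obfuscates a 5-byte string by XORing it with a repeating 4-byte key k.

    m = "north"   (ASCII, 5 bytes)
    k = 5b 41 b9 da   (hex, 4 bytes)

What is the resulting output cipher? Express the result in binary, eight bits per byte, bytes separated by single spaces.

The 4-byte key repeats, so the effective keystream is 5b 41 b9 da 5b.
byte 0: 6e XOR 5b = 35
byte 1: 6f XOR 41 = 2e
byte 2: 72 XOR b9 = cb
byte 3: 74 XOR da = ae
byte 4: 68 XOR 5b = 33

00110101 00101110 11001011 10101110 00110011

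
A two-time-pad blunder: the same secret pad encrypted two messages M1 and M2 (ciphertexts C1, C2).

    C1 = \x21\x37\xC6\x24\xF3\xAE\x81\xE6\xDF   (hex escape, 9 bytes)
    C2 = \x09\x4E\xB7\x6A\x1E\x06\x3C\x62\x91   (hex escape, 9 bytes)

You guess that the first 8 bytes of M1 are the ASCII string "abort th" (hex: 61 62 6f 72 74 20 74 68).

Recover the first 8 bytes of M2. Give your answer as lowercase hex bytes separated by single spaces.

49 1b 1e 3c 99 88 c9 ec

First, C1 ⊕ C2 = (M1 ⊕ K) ⊕ (M2 ⊕ K) = M1 ⊕ M2, so the key drops out. Then M2 = (M1 ⊕ M2) ⊕ M1 over the first 8 bytes.
byte 0: (21 xor 09) xor 61 = 28 xor 61 = 49
byte 1: (37 xor 4e) xor 62 = 79 xor 62 = 1b
byte 2: (c6 xor b7) xor 6f = 71 xor 6f = 1e
byte 3: (24 xor 6a) xor 72 = 4e xor 72 = 3c
byte 4: (f3 xor 1e) xor 74 = ed xor 74 = 99
byte 5: (ae xor 06) xor 20 = a8 xor 20 = 88
byte 6: (81 xor 3c) xor 74 = bd xor 74 = c9
byte 7: (e6 xor 62) xor 68 = 84 xor 68 = ec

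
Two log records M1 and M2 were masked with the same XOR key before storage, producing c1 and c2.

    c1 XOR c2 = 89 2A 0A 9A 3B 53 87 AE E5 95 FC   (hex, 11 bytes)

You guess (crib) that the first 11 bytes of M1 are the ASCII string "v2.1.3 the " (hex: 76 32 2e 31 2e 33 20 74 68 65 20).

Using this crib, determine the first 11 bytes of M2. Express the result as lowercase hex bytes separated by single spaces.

ff 18 24 ab 15 60 a7 da 8d f0 dc

Since c1 ⊕ c2 = M1 ⊕ M2, XORing with the guessed M1 bytes yields the corresponding M2 bytes: M2 = (c1 ⊕ c2) ⊕ M1.
137 ^ 118 = 255
 42 ^  50 =  24
 10 ^  46 =  36
154 ^  49 = 171
 59 ^  46 =  21
 83 ^  51 =  96
135 ^  32 = 167
174 ^ 116 = 218
229 ^ 104 = 141
149 ^ 101 = 240
252 ^  32 = 220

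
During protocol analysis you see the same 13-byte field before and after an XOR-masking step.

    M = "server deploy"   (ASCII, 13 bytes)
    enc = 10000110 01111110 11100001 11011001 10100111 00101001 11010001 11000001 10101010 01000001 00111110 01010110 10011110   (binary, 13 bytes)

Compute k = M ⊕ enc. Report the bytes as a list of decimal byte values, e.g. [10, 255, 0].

Since enc = M ⊕ k, XORing both sides with M gives k = M ⊕ enc.
115 XOR 134 = 245
101 XOR 126 =  27
114 XOR 225 = 147
118 XOR 217 = 175
101 XOR 167 = 194
114 XOR  41 =  91
 32 XOR 209 = 241
100 XOR 193 = 165
101 XOR 170 = 207
112 XOR  65 =  49
108 XOR  62 =  82
111 XOR  86 =  57
121 XOR 158 = 231

[245, 27, 147, 175, 194, 91, 241, 165, 207, 49, 82, 57, 231]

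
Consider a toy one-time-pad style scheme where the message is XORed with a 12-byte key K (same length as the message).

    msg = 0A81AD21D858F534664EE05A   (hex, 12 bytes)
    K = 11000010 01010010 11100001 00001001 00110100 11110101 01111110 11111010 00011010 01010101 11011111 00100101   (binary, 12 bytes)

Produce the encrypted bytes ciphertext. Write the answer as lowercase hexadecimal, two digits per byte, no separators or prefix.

c8d34c28ecad8bce7c1b3f7f

0a ^ c2 = c8
81 ^ 52 = d3
ad ^ e1 = 4c
21 ^ 09 = 28
d8 ^ 34 = ec
58 ^ f5 = ad
f5 ^ 7e = 8b
34 ^ fa = ce
66 ^ 1a = 7c
4e ^ 55 = 1b
e0 ^ df = 3f
5a ^ 25 = 7f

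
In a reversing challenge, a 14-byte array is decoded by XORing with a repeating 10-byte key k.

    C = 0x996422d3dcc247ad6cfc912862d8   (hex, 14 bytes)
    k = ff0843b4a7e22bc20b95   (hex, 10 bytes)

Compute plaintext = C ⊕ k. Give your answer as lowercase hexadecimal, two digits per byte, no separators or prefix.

The 10-byte key repeats, so the effective keystream is ff 08 43 b4 a7 e2 2b c2 0b 95 ff 08 43 b4.
byte 0: 99 ^ ff = 66
byte 1: 64 ^ 08 = 6c
byte 2: 22 ^ 43 = 61
byte 3: d3 ^ b4 = 67
byte 4: dc ^ a7 = 7b
byte 5: c2 ^ e2 = 20
byte 6: 47 ^ 2b = 6c
byte 7: ad ^ c2 = 6f
byte 8: 6c ^ 0b = 67
byte 9: fc ^ 95 = 69
byte 10: 91 ^ ff = 6e
byte 11: 28 ^ 08 = 20
byte 12: 62 ^ 43 = 21
byte 13: d8 ^ b4 = 6c

666c61677b206c6f67696e20216c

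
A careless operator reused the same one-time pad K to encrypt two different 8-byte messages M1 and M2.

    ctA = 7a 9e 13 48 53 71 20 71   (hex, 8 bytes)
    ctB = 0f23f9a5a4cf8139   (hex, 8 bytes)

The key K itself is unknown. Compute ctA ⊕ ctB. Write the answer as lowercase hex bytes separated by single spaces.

75 bd ea ed f7 be a1 48

ctA ⊕ ctB = (M1 ⊕ K) ⊕ (M2 ⊕ K) = M1 ⊕ M2 — the shared key cancels under XOR.
byte 0: 122 XOR  15 = 117
byte 1: 158 XOR  35 = 189
byte 2:  19 XOR 249 = 234
byte 3:  72 XOR 165 = 237
byte 4:  83 XOR 164 = 247
byte 5: 113 XOR 207 = 190
byte 6:  32 XOR 129 = 161
byte 7: 113 XOR  57 =  72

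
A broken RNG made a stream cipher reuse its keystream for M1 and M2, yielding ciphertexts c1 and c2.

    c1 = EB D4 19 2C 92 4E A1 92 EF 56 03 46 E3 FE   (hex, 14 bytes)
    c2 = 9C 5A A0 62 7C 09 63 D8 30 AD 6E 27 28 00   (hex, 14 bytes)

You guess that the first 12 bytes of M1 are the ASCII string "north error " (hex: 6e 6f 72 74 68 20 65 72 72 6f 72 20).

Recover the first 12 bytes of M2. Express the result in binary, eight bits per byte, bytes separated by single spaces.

First, c1 ⊕ c2 = (M1 ⊕ K) ⊕ (M2 ⊕ K) = M1 ⊕ M2, so the key drops out. Then M2 = (M1 ⊕ M2) ⊕ M1 over the first 12 bytes.
byte 0: (eb XOR 9c) XOR 6e = 77 XOR 6e = 19
byte 1: (d4 XOR 5a) XOR 6f = 8e XOR 6f = e1
byte 2: (19 XOR a0) XOR 72 = b9 XOR 72 = cb
byte 3: (2c XOR 62) XOR 74 = 4e XOR 74 = 3a
byte 4: (92 XOR 7c) XOR 68 = ee XOR 68 = 86
byte 5: (4e XOR 09) XOR 20 = 47 XOR 20 = 67
byte 6: (a1 XOR 63) XOR 65 = c2 XOR 65 = a7
byte 7: (92 XOR d8) XOR 72 = 4a XOR 72 = 38
byte 8: (ef XOR 30) XOR 72 = df XOR 72 = ad
byte 9: (56 XOR ad) XOR 6f = fb XOR 6f = 94
byte 10: (03 XOR 6e) XOR 72 = 6d XOR 72 = 1f
byte 11: (46 XOR 27) XOR 20 = 61 XOR 20 = 41

00011001 11100001 11001011 00111010 10000110 01100111 10100111 00111000 10101101 10010100 00011111 01000001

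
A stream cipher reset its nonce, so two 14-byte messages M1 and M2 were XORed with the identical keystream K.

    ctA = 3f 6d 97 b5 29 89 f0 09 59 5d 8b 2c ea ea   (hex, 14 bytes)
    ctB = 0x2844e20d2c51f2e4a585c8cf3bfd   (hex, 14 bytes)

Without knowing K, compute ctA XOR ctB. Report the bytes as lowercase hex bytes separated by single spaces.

ctA ⊕ ctB = (M1 ⊕ K) ⊕ (M2 ⊕ K) = M1 ⊕ M2 — the shared key cancels under XOR.
 63 ⊕  40 =  23
109 ⊕  68 =  41
151 ⊕ 226 = 117
181 ⊕  13 = 184
 41 ⊕  44 =   5
137 ⊕  81 = 216
240 ⊕ 242 =   2
  9 ⊕ 228 = 237
 89 ⊕ 165 = 252
 93 ⊕ 133 = 216
139 ⊕ 200 =  67
 44 ⊕ 207 = 227
234 ⊕  59 = 209
234 ⊕ 253 =  23

17 29 75 b8 05 d8 02 ed fc d8 43 e3 d1 17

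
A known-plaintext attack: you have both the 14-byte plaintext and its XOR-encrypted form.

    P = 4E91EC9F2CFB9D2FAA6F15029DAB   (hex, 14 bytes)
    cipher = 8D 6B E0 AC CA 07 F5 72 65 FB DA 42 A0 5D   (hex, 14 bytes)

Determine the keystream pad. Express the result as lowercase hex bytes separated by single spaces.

c3 fa 0c 33 e6 fc 68 5d cf 94 cf 40 3d f6

Since cipher = P ⊕ pad, XORing both sides with P gives pad = P ⊕ cipher.
 78 XOR 141 = 195
145 XOR 107 = 250
236 XOR 224 =  12
159 XOR 172 =  51
 44 XOR 202 = 230
251 XOR   7 = 252
157 XOR 245 = 104
 47 XOR 114 =  93
170 XOR 101 = 207
111 XOR 251 = 148
 21 XOR 218 = 207
  2 XOR  66 =  64
157 XOR 160 =  61
171 XOR  93 = 246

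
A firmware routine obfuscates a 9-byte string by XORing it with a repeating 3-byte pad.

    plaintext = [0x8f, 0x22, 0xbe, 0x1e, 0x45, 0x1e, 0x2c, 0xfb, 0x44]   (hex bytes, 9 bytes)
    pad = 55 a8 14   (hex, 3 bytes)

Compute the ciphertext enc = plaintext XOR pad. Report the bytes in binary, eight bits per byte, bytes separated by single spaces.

11011010 10001010 10101010 01001011 11101101 00001010 01111001 01010011 01010000

The 3-byte key repeats, so the effective keystream is 55 a8 14 55 a8 14 55 a8 14.
byte 0: 143 XOR  85 = 218
byte 1:  34 XOR 168 = 138
byte 2: 190 XOR  20 = 170
byte 3:  30 XOR  85 =  75
byte 4:  69 XOR 168 = 237
byte 5:  30 XOR  20 =  10
byte 6:  44 XOR  85 = 121
byte 7: 251 XOR 168 =  83
byte 8:  68 XOR  20 =  80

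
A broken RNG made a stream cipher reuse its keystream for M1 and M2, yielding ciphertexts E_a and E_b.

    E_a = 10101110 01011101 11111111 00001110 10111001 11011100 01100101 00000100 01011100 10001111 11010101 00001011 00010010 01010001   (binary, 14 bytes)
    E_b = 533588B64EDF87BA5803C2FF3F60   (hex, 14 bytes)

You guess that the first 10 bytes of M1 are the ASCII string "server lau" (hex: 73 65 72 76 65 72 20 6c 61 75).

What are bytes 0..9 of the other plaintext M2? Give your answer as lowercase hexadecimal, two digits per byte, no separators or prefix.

8e0d05ce9271c2d265f9

First, E_a ⊕ E_b = (M1 ⊕ K) ⊕ (M2 ⊕ K) = M1 ⊕ M2, so the key drops out. Then M2 = (M1 ⊕ M2) ⊕ M1 over the first 10 bytes.
byte 0: (ae XOR 53) XOR 73 = fd XOR 73 = 8e
byte 1: (5d XOR 35) XOR 65 = 68 XOR 65 = 0d
byte 2: (ff XOR 88) XOR 72 = 77 XOR 72 = 05
byte 3: (0e XOR b6) XOR 76 = b8 XOR 76 = ce
byte 4: (b9 XOR 4e) XOR 65 = f7 XOR 65 = 92
byte 5: (dc XOR df) XOR 72 = 03 XOR 72 = 71
byte 6: (65 XOR 87) XOR 20 = e2 XOR 20 = c2
byte 7: (04 XOR ba) XOR 6c = be XOR 6c = d2
byte 8: (5c XOR 58) XOR 61 = 04 XOR 61 = 65
byte 9: (8f XOR 03) XOR 75 = 8c XOR 75 = f9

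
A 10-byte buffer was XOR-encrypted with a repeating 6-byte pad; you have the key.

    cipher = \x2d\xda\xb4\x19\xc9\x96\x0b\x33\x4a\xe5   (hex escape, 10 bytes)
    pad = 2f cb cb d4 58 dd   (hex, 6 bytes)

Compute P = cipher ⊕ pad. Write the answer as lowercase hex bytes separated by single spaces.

02 11 7f cd 91 4b 24 f8 81 31

The 6-byte key repeats, so the effective keystream is 2f cb cb d4 58 dd 2f cb cb d4.
byte 0: 2d xor 2f = 02
byte 1: da xor cb = 11
byte 2: b4 xor cb = 7f
byte 3: 19 xor d4 = cd
byte 4: c9 xor 58 = 91
byte 5: 96 xor dd = 4b
byte 6: 0b xor 2f = 24
byte 7: 33 xor cb = f8
byte 8: 4a xor cb = 81
byte 9: e5 xor d4 = 31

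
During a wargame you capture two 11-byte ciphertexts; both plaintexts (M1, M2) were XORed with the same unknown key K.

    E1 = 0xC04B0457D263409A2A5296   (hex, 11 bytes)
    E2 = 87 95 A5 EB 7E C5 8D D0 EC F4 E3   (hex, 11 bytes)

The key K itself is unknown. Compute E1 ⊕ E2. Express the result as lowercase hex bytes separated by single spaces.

47 de a1 bc ac a6 cd 4a c6 a6 75

E1 ⊕ E2 = (M1 ⊕ K) ⊕ (M2 ⊕ K) = M1 ⊕ M2 — the shared key cancels under XOR.
byte 0: c0 ^ 87 = 47
byte 1: 4b ^ 95 = de
byte 2: 04 ^ a5 = a1
byte 3: 57 ^ eb = bc
byte 4: d2 ^ 7e = ac
byte 5: 63 ^ c5 = a6
byte 6: 40 ^ 8d = cd
byte 7: 9a ^ d0 = 4a
byte 8: 2a ^ ec = c6
byte 9: 52 ^ f4 = a6
byte 10: 96 ^ e3 = 75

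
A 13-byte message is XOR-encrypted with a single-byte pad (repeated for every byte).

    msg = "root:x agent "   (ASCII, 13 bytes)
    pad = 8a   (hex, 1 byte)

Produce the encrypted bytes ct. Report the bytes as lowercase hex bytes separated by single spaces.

f8 e5 e5 fe b0 f2 aa eb ed ef e4 fe aa

The 1-byte key repeats, so the effective keystream is 8a 8a 8a 8a 8a 8a 8a 8a 8a 8a 8a 8a 8a.
byte 0: 72 ⊕ 8a = f8
byte 1: 6f ⊕ 8a = e5
byte 2: 6f ⊕ 8a = e5
byte 3: 74 ⊕ 8a = fe
byte 4: 3a ⊕ 8a = b0
byte 5: 78 ⊕ 8a = f2
byte 6: 20 ⊕ 8a = aa
byte 7: 61 ⊕ 8a = eb
byte 8: 67 ⊕ 8a = ed
byte 9: 65 ⊕ 8a = ef
byte 10: 6e ⊕ 8a = e4
byte 11: 74 ⊕ 8a = fe
byte 12: 20 ⊕ 8a = aa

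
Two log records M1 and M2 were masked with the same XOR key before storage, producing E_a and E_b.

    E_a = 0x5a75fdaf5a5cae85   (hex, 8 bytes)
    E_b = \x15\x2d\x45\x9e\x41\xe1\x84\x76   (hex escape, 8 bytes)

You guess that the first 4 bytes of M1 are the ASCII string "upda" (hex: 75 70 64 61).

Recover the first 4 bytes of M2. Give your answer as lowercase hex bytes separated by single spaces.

First, E_a ⊕ E_b = (M1 ⊕ K) ⊕ (M2 ⊕ K) = M1 ⊕ M2, so the key drops out. Then M2 = (M1 ⊕ M2) ⊕ M1 over the first 4 bytes.
byte 0: (5a ⊕ 15) ⊕ 75 = 4f ⊕ 75 = 3a
byte 1: (75 ⊕ 2d) ⊕ 70 = 58 ⊕ 70 = 28
byte 2: (fd ⊕ 45) ⊕ 64 = b8 ⊕ 64 = dc
byte 3: (af ⊕ 9e) ⊕ 61 = 31 ⊕ 61 = 50

3a 28 dc 50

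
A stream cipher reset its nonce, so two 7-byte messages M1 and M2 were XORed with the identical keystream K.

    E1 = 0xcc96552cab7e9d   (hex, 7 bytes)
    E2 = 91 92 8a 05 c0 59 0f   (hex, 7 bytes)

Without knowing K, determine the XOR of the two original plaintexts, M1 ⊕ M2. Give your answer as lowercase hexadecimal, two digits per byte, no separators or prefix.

E1 ⊕ E2 = (M1 ⊕ K) ⊕ (M2 ⊕ K) = M1 ⊕ M2 — the shared key cancels under XOR.
byte 0: 11001100 ⊕ 10010001 = 01011101
byte 1: 10010110 ⊕ 10010010 = 00000100
byte 2: 01010101 ⊕ 10001010 = 11011111
byte 3: 00101100 ⊕ 00000101 = 00101001
byte 4: 10101011 ⊕ 11000000 = 01101011
byte 5: 01111110 ⊕ 01011001 = 00100111
byte 6: 10011101 ⊕ 00001111 = 10010010

5d04df296b2792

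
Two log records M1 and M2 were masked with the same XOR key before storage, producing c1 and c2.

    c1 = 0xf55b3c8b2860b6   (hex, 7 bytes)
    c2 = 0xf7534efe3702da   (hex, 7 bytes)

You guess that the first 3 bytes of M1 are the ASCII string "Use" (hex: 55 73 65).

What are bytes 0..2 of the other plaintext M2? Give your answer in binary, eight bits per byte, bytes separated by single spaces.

First, c1 ⊕ c2 = (M1 ⊕ K) ⊕ (M2 ⊕ K) = M1 ⊕ M2, so the key drops out. Then M2 = (M1 ⊕ M2) ⊕ M1 over the first 3 bytes.
byte 0: (f5 ⊕ f7) ⊕ 55 = 02 ⊕ 55 = 57
byte 1: (5b ⊕ 53) ⊕ 73 = 08 ⊕ 73 = 7b
byte 2: (3c ⊕ 4e) ⊕ 65 = 72 ⊕ 65 = 17

01010111 01111011 00010111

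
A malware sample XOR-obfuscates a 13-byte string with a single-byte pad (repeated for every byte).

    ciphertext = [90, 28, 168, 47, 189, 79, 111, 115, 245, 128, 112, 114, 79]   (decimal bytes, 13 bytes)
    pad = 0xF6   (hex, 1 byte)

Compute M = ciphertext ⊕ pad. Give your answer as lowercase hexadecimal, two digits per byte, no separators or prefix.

The 1-byte key repeats, so the effective keystream is f6 f6 f6 f6 f6 f6 f6 f6 f6 f6 f6 f6 f6.
byte 0:  90 ⊕ 246 = 172
byte 1:  28 ⊕ 246 = 234
byte 2: 168 ⊕ 246 =  94
byte 3:  47 ⊕ 246 = 217
byte 4: 189 ⊕ 246 =  75
byte 5:  79 ⊕ 246 = 185
byte 6: 111 ⊕ 246 = 153
byte 7: 115 ⊕ 246 = 133
byte 8: 245 ⊕ 246 =   3
byte 9: 128 ⊕ 246 = 118
byte 10: 112 ⊕ 246 = 134
byte 11: 114 ⊕ 246 = 132
byte 12:  79 ⊕ 246 = 185

acea5ed94bb9998503768684b9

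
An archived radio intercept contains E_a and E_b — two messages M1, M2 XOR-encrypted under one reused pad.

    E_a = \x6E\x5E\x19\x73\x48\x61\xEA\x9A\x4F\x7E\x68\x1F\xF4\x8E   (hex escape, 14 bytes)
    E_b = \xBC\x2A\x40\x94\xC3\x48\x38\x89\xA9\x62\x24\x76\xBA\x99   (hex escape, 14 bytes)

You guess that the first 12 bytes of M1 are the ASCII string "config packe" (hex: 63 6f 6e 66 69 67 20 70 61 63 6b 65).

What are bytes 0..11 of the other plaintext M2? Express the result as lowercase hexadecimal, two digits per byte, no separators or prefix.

b11b3781e24ef263877f270c

First, E_a ⊕ E_b = (M1 ⊕ K) ⊕ (M2 ⊕ K) = M1 ⊕ M2, so the key drops out. Then M2 = (M1 ⊕ M2) ⊕ M1 over the first 12 bytes.
byte 0: (6e ^ bc) ^ 63 = d2 ^ 63 = b1
byte 1: (5e ^ 2a) ^ 6f = 74 ^ 6f = 1b
byte 2: (19 ^ 40) ^ 6e = 59 ^ 6e = 37
byte 3: (73 ^ 94) ^ 66 = e7 ^ 66 = 81
byte 4: (48 ^ c3) ^ 69 = 8b ^ 69 = e2
byte 5: (61 ^ 48) ^ 67 = 29 ^ 67 = 4e
byte 6: (ea ^ 38) ^ 20 = d2 ^ 20 = f2
byte 7: (9a ^ 89) ^ 70 = 13 ^ 70 = 63
byte 8: (4f ^ a9) ^ 61 = e6 ^ 61 = 87
byte 9: (7e ^ 62) ^ 63 = 1c ^ 63 = 7f
byte 10: (68 ^ 24) ^ 6b = 4c ^ 6b = 27
byte 11: (1f ^ 76) ^ 65 = 69 ^ 65 = 0c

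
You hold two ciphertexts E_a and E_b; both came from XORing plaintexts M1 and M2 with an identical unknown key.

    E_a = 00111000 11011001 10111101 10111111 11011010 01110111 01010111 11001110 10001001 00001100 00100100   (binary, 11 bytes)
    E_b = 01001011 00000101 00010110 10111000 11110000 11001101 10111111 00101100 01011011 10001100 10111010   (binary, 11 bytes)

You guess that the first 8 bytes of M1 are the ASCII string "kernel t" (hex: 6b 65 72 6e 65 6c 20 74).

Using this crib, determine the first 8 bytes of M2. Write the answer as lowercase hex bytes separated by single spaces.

First, E_a ⊕ E_b = (M1 ⊕ K) ⊕ (M2 ⊕ K) = M1 ⊕ M2, so the key drops out. Then M2 = (M1 ⊕ M2) ⊕ M1 over the first 8 bytes.
byte 0: (38 XOR 4b) XOR 6b = 73 XOR 6b = 18
byte 1: (d9 XOR 05) XOR 65 = dc XOR 65 = b9
byte 2: (bd XOR 16) XOR 72 = ab XOR 72 = d9
byte 3: (bf XOR b8) XOR 6e = 07 XOR 6e = 69
byte 4: (da XOR f0) XOR 65 = 2a XOR 65 = 4f
byte 5: (77 XOR cd) XOR 6c = ba XOR 6c = d6
byte 6: (57 XOR bf) XOR 20 = e8 XOR 20 = c8
byte 7: (ce XOR 2c) XOR 74 = e2 XOR 74 = 96

18 b9 d9 69 4f d6 c8 96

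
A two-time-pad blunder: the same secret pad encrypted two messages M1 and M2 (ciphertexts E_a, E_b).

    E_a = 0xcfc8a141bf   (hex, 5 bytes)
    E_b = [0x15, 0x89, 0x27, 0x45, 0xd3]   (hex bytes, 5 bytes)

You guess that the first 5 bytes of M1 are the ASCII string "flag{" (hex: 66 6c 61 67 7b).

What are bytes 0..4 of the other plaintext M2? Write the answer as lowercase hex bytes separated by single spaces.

bc 2d e7 63 17

First, E_a ⊕ E_b = (M1 ⊕ K) ⊕ (M2 ⊕ K) = M1 ⊕ M2, so the key drops out. Then M2 = (M1 ⊕ M2) ⊕ M1 over the first 5 bytes.
byte 0: (cf XOR 15) XOR 66 = da XOR 66 = bc
byte 1: (c8 XOR 89) XOR 6c = 41 XOR 6c = 2d
byte 2: (a1 XOR 27) XOR 61 = 86 XOR 61 = e7
byte 3: (41 XOR 45) XOR 67 = 04 XOR 67 = 63
byte 4: (bf XOR d3) XOR 7b = 6c XOR 7b = 17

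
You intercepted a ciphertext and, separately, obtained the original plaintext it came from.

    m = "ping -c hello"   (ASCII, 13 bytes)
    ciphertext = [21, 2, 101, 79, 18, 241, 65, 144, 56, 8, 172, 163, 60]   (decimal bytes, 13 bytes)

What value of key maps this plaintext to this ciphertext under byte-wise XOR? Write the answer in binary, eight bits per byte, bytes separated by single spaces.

01100101 01101011 00001011 00101000 00110010 11011100 00100010 10110000 01010000 01101101 11000000 11001111 01010011

Since ciphertext = m ⊕ key, XORing both sides with m gives key = m ⊕ ciphertext.
byte 0: 70 ⊕ 15 = 65
byte 1: 69 ⊕ 02 = 6b
byte 2: 6e ⊕ 65 = 0b
byte 3: 67 ⊕ 4f = 28
byte 4: 20 ⊕ 12 = 32
byte 5: 2d ⊕ f1 = dc
byte 6: 63 ⊕ 41 = 22
byte 7: 20 ⊕ 90 = b0
byte 8: 68 ⊕ 38 = 50
byte 9: 65 ⊕ 08 = 6d
byte 10: 6c ⊕ ac = c0
byte 11: 6c ⊕ a3 = cf
byte 12: 6f ⊕ 3c = 53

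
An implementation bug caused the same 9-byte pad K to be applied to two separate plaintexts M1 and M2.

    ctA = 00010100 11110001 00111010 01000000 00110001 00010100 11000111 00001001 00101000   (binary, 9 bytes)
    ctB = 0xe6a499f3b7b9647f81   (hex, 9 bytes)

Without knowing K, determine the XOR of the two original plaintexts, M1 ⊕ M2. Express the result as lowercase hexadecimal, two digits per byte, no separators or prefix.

f255a3b386ada376a9

ctA ⊕ ctB = (M1 ⊕ K) ⊕ (M2 ⊕ K) = M1 ⊕ M2 — the shared key cancels under XOR.
byte 0:  20 xor 230 = 242
byte 1: 241 xor 164 =  85
byte 2:  58 xor 153 = 163
byte 3:  64 xor 243 = 179
byte 4:  49 xor 183 = 134
byte 5:  20 xor 185 = 173
byte 6: 199 xor 100 = 163
byte 7:   9 xor 127 = 118
byte 8:  40 xor 129 = 169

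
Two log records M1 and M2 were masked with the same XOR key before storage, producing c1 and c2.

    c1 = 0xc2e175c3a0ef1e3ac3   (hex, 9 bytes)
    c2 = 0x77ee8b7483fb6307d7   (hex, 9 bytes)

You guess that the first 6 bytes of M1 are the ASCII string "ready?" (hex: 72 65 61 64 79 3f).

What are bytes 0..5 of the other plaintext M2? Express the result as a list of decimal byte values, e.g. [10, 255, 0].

First, c1 ⊕ c2 = (M1 ⊕ K) ⊕ (M2 ⊕ K) = M1 ⊕ M2, so the key drops out. Then M2 = (M1 ⊕ M2) ⊕ M1 over the first 6 bytes.
byte 0: (c2 xor 77) xor 72 = b5 xor 72 = c7
byte 1: (e1 xor ee) xor 65 = 0f xor 65 = 6a
byte 2: (75 xor 8b) xor 61 = fe xor 61 = 9f
byte 3: (c3 xor 74) xor 64 = b7 xor 64 = d3
byte 4: (a0 xor 83) xor 79 = 23 xor 79 = 5a
byte 5: (ef xor fb) xor 3f = 14 xor 3f = 2b

[199, 106, 159, 211, 90, 43]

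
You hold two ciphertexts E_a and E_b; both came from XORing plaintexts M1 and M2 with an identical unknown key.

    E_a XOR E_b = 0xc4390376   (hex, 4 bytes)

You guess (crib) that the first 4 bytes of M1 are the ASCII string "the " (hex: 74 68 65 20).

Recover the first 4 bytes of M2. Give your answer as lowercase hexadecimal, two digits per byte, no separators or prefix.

b0516656

Since E_a ⊕ E_b = M1 ⊕ M2, XORing with the guessed M1 bytes yields the corresponding M2 bytes: M2 = (E_a ⊕ E_b) ⊕ M1.
c4 ^ 74 = b0
39 ^ 68 = 51
03 ^ 65 = 66
76 ^ 20 = 56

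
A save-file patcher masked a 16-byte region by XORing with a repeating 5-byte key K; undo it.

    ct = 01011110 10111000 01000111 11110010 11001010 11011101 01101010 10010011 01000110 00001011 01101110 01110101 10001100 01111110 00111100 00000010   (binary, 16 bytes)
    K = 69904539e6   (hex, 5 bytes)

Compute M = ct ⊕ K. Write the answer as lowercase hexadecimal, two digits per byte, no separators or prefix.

The 5-byte key repeats, so the effective keystream is 69 90 45 39 e6 69 90 45 39 e6 69 90 45 39 e6 69.
byte 0: 5e xor 69 = 37
byte 1: b8 xor 90 = 28
byte 2: 47 xor 45 = 02
byte 3: f2 xor 39 = cb
byte 4: ca xor e6 = 2c
byte 5: dd xor 69 = b4
byte 6: 6a xor 90 = fa
byte 7: 93 xor 45 = d6
byte 8: 46 xor 39 = 7f
byte 9: 0b xor e6 = ed
byte 10: 6e xor 69 = 07
byte 11: 75 xor 90 = e5
byte 12: 8c xor 45 = c9
byte 13: 7e xor 39 = 47
byte 14: 3c xor e6 = da
byte 15: 02 xor 69 = 6b

372802cb2cb4fad67fed07e5c947da6b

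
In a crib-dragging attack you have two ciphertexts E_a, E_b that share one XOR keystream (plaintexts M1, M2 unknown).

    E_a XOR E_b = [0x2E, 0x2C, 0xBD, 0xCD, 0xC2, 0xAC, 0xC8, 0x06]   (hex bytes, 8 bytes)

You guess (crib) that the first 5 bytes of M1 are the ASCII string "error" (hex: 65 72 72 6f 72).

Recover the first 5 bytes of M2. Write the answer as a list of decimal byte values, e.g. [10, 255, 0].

Since E_a ⊕ E_b = M1 ⊕ M2, XORing with the guessed M1 bytes yields the corresponding M2 bytes: M2 = (E_a ⊕ E_b) ⊕ M1.
byte 0: 00101110 ^ 01100101 = 01001011
byte 1: 00101100 ^ 01110010 = 01011110
byte 2: 10111101 ^ 01110010 = 11001111
byte 3: 11001101 ^ 01101111 = 10100010
byte 4: 11000010 ^ 01110010 = 10110000

[75, 94, 207, 162, 176]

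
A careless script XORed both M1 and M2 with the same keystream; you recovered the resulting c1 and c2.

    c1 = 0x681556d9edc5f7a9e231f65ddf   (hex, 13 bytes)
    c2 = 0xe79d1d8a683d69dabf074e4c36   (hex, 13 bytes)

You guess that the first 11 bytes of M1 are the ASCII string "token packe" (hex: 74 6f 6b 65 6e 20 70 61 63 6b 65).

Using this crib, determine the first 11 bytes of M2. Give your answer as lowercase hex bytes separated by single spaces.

fb e7 20 36 eb d8 ee 12 3e 5d dd

First, c1 ⊕ c2 = (M1 ⊕ K) ⊕ (M2 ⊕ K) = M1 ⊕ M2, so the key drops out. Then M2 = (M1 ⊕ M2) ⊕ M1 over the first 11 bytes.
byte 0: (68 XOR e7) XOR 74 = 8f XOR 74 = fb
byte 1: (15 XOR 9d) XOR 6f = 88 XOR 6f = e7
byte 2: (56 XOR 1d) XOR 6b = 4b XOR 6b = 20
byte 3: (d9 XOR 8a) XOR 65 = 53 XOR 65 = 36
byte 4: (ed XOR 68) XOR 6e = 85 XOR 6e = eb
byte 5: (c5 XOR 3d) XOR 20 = f8 XOR 20 = d8
byte 6: (f7 XOR 69) XOR 70 = 9e XOR 70 = ee
byte 7: (a9 XOR da) XOR 61 = 73 XOR 61 = 12
byte 8: (e2 XOR bf) XOR 63 = 5d XOR 63 = 3e
byte 9: (31 XOR 07) XOR 6b = 36 XOR 6b = 5d
byte 10: (f6 XOR 4e) XOR 65 = b8 XOR 65 = dd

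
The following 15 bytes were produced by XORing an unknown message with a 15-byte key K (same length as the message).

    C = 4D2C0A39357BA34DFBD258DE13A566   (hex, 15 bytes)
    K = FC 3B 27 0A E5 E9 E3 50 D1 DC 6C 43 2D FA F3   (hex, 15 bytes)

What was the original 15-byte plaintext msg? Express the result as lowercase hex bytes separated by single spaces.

01001101 ^ 11111100 = 10110001
00101100 ^ 00111011 = 00010111
00001010 ^ 00100111 = 00101101
00111001 ^ 00001010 = 00110011
00110101 ^ 11100101 = 11010000
01111011 ^ 11101001 = 10010010
10100011 ^ 11100011 = 01000000
01001101 ^ 01010000 = 00011101
11111011 ^ 11010001 = 00101010
11010010 ^ 11011100 = 00001110
01011000 ^ 01101100 = 00110100
11011110 ^ 01000011 = 10011101
00010011 ^ 00101101 = 00111110
10100101 ^ 11111010 = 01011111
01100110 ^ 11110011 = 10010101

b1 17 2d 33 d0 92 40 1d 2a 0e 34 9d 3e 5f 95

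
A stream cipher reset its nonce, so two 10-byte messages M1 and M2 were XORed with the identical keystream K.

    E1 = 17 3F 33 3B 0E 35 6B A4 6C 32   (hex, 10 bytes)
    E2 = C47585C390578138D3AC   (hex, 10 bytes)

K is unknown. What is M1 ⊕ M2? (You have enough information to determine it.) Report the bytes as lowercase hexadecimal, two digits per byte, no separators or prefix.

E1 ⊕ E2 = (M1 ⊕ K) ⊕ (M2 ⊕ K) = M1 ⊕ M2 — the shared key cancels under XOR.
 23 xor 196 = 211
 63 xor 117 =  74
 51 xor 133 = 182
 59 xor 195 = 248
 14 xor 144 = 158
 53 xor  87 =  98
107 xor 129 = 234
164 xor  56 = 156
108 xor 211 = 191
 50 xor 172 = 158

d34ab6f89e62ea9cbf9e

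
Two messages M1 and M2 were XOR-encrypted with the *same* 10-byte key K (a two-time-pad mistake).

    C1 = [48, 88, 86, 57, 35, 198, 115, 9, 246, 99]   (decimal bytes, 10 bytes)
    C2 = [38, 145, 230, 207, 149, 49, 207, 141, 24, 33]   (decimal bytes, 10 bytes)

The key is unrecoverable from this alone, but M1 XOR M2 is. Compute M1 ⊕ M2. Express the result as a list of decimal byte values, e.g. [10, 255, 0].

C1 ⊕ C2 = (M1 ⊕ K) ⊕ (M2 ⊕ K) = M1 ⊕ M2 — the shared key cancels under XOR.
byte 0: 00110000 xor 00100110 = 00010110
byte 1: 01011000 xor 10010001 = 11001001
byte 2: 01010110 xor 11100110 = 10110000
byte 3: 00111001 xor 11001111 = 11110110
byte 4: 00100011 xor 10010101 = 10110110
byte 5: 11000110 xor 00110001 = 11110111
byte 6: 01110011 xor 11001111 = 10111100
byte 7: 00001001 xor 10001101 = 10000100
byte 8: 11110110 xor 00011000 = 11101110
byte 9: 01100011 xor 00100001 = 01000010

[22, 201, 176, 246, 182, 247, 188, 132, 238, 66]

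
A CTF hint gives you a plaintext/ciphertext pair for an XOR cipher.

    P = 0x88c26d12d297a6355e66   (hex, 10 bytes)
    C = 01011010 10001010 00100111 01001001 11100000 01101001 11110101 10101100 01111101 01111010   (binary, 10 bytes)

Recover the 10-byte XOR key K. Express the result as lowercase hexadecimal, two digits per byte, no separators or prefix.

Since C = P ⊕ K, XORing both sides with P gives K = P ⊕ C.
byte 0: 10001000 ^ 01011010 = 11010010
byte 1: 11000010 ^ 10001010 = 01001000
byte 2: 01101101 ^ 00100111 = 01001010
byte 3: 00010010 ^ 01001001 = 01011011
byte 4: 11010010 ^ 11100000 = 00110010
byte 5: 10010111 ^ 01101001 = 11111110
byte 6: 10100110 ^ 11110101 = 01010011
byte 7: 00110101 ^ 10101100 = 10011001
byte 8: 01011110 ^ 01111101 = 00100011
byte 9: 01100110 ^ 01111010 = 00011100

d2484a5b32fe5399231c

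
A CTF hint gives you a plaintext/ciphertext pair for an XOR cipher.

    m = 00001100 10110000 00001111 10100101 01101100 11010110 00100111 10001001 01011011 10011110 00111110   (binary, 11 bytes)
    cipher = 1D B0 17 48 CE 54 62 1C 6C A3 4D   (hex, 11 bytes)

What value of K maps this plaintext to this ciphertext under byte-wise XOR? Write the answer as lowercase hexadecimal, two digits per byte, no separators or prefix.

Since cipher = m ⊕ K, XORing both sides with m gives K = m ⊕ cipher.
 12 XOR  29 =  17
176 XOR 176 =   0
 15 XOR  23 =  24
165 XOR  72 = 237
108 XOR 206 = 162
214 XOR  84 = 130
 39 XOR  98 =  69
137 XOR  28 = 149
 91 XOR 108 =  55
158 XOR 163 =  61
 62 XOR  77 = 115

110018eda2824595373d73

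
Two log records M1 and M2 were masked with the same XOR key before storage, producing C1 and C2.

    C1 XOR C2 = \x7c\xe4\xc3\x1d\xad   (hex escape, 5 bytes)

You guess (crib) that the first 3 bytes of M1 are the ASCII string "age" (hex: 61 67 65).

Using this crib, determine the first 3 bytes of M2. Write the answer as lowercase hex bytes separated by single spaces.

Since C1 ⊕ C2 = M1 ⊕ M2, XORing with the guessed M1 bytes yields the corresponding M2 bytes: M2 = (C1 ⊕ C2) ⊕ M1.
byte 0: 7c xor 61 = 1d
byte 1: e4 xor 67 = 83
byte 2: c3 xor 65 = a6

1d 83 a6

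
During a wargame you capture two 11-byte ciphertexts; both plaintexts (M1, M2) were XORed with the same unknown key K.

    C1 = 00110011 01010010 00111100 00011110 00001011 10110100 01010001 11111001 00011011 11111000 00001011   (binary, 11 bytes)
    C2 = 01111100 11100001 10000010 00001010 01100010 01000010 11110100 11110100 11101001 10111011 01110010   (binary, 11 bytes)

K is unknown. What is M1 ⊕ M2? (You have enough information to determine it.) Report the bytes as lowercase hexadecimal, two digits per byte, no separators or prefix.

4fb3be1469f6a50df24379

C1 ⊕ C2 = (M1 ⊕ K) ⊕ (M2 ⊕ K) = M1 ⊕ M2 — the shared key cancels under XOR.
33 ^ 7c = 4f
52 ^ e1 = b3
3c ^ 82 = be
1e ^ 0a = 14
0b ^ 62 = 69
b4 ^ 42 = f6
51 ^ f4 = a5
f9 ^ f4 = 0d
1b ^ e9 = f2
f8 ^ bb = 43
0b ^ 72 = 79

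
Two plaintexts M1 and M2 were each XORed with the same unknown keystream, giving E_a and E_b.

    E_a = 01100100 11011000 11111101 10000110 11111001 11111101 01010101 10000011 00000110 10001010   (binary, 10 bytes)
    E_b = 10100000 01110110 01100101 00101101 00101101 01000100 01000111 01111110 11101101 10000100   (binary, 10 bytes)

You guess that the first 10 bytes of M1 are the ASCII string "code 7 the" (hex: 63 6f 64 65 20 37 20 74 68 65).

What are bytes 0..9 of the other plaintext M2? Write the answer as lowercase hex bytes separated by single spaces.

a7 c1 fc ce f4 8e 32 89 83 6b

First, E_a ⊕ E_b = (M1 ⊕ K) ⊕ (M2 ⊕ K) = M1 ⊕ M2, so the key drops out. Then M2 = (M1 ⊕ M2) ⊕ M1 over the first 10 bytes.
byte 0: (64 XOR a0) XOR 63 = c4 XOR 63 = a7
byte 1: (d8 XOR 76) XOR 6f = ae XOR 6f = c1
byte 2: (fd XOR 65) XOR 64 = 98 XOR 64 = fc
byte 3: (86 XOR 2d) XOR 65 = ab XOR 65 = ce
byte 4: (f9 XOR 2d) XOR 20 = d4 XOR 20 = f4
byte 5: (fd XOR 44) XOR 37 = b9 XOR 37 = 8e
byte 6: (55 XOR 47) XOR 20 = 12 XOR 20 = 32
byte 7: (83 XOR 7e) XOR 74 = fd XOR 74 = 89
byte 8: (06 XOR ed) XOR 68 = eb XOR 68 = 83
byte 9: (8a XOR 84) XOR 65 = 0e XOR 65 = 6b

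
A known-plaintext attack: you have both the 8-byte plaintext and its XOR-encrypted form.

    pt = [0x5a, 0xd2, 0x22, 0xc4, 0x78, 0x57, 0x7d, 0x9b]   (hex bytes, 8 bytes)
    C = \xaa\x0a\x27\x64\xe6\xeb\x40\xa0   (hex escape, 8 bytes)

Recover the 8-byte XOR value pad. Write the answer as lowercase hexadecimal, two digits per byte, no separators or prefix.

Since C = pt ⊕ pad, XORing both sides with pt gives pad = pt ⊕ C.
byte 0: 5a ⊕ aa = f0
byte 1: d2 ⊕ 0a = d8
byte 2: 22 ⊕ 27 = 05
byte 3: c4 ⊕ 64 = a0
byte 4: 78 ⊕ e6 = 9e
byte 5: 57 ⊕ eb = bc
byte 6: 7d ⊕ 40 = 3d
byte 7: 9b ⊕ a0 = 3b

f0d805a09ebc3d3b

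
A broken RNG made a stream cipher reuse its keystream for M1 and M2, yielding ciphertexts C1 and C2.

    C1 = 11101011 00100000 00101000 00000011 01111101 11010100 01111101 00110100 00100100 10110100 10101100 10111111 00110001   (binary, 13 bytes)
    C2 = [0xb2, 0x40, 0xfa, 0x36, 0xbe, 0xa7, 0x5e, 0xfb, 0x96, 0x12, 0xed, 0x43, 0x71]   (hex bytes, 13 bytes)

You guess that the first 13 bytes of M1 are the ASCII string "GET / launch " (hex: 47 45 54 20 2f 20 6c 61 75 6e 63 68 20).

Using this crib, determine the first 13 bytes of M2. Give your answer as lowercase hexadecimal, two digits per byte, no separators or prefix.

1e258615ec534faec7c8229460

First, C1 ⊕ C2 = (M1 ⊕ K) ⊕ (M2 ⊕ K) = M1 ⊕ M2, so the key drops out. Then M2 = (M1 ⊕ M2) ⊕ M1 over the first 13 bytes.
byte 0: (eb ⊕ b2) ⊕ 47 = 59 ⊕ 47 = 1e
byte 1: (20 ⊕ 40) ⊕ 45 = 60 ⊕ 45 = 25
byte 2: (28 ⊕ fa) ⊕ 54 = d2 ⊕ 54 = 86
byte 3: (03 ⊕ 36) ⊕ 20 = 35 ⊕ 20 = 15
byte 4: (7d ⊕ be) ⊕ 2f = c3 ⊕ 2f = ec
byte 5: (d4 ⊕ a7) ⊕ 20 = 73 ⊕ 20 = 53
byte 6: (7d ⊕ 5e) ⊕ 6c = 23 ⊕ 6c = 4f
byte 7: (34 ⊕ fb) ⊕ 61 = cf ⊕ 61 = ae
byte 8: (24 ⊕ 96) ⊕ 75 = b2 ⊕ 75 = c7
byte 9: (b4 ⊕ 12) ⊕ 6e = a6 ⊕ 6e = c8
byte 10: (ac ⊕ ed) ⊕ 63 = 41 ⊕ 63 = 22
byte 11: (bf ⊕ 43) ⊕ 68 = fc ⊕ 68 = 94
byte 12: (31 ⊕ 71) ⊕ 20 = 40 ⊕ 20 = 60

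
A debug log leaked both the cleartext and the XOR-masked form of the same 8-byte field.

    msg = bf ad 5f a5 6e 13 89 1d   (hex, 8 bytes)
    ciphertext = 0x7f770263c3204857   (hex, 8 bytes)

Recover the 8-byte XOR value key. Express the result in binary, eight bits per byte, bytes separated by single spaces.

11000000 11011010 01011101 11000110 10101101 00110011 11000001 01001010

Since ciphertext = msg ⊕ key, XORing both sides with msg gives key = msg ⊕ ciphertext.
byte 0: 191 ^ 127 = 192
byte 1: 173 ^ 119 = 218
byte 2:  95 ^   2 =  93
byte 3: 165 ^  99 = 198
byte 4: 110 ^ 195 = 173
byte 5:  19 ^  32 =  51
byte 6: 137 ^  72 = 193
byte 7:  29 ^  87 =  74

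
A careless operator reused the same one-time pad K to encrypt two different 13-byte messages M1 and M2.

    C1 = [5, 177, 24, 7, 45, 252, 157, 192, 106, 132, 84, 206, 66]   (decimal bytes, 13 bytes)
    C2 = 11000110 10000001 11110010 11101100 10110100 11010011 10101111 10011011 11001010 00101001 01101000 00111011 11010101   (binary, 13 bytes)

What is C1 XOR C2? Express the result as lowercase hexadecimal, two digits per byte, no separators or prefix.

c330eaeb992f325ba0ad3cf597

C1 ⊕ C2 = (M1 ⊕ K) ⊕ (M2 ⊕ K) = M1 ⊕ M2 — the shared key cancels under XOR.
05 xor c6 = c3
b1 xor 81 = 30
18 xor f2 = ea
07 xor ec = eb
2d xor b4 = 99
fc xor d3 = 2f
9d xor af = 32
c0 xor 9b = 5b
6a xor ca = a0
84 xor 29 = ad
54 xor 68 = 3c
ce xor 3b = f5
42 xor d5 = 97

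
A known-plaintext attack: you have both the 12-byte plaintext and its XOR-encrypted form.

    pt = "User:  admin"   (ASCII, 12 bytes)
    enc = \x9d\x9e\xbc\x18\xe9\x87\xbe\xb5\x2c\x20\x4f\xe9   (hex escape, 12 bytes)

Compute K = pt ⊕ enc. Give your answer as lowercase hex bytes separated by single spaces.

c8 ed d9 6a d3 a7 9e d4 48 4d 26 87

Since enc = pt ⊕ K, XORing both sides with pt gives K = pt ⊕ enc.
byte 0: 55 ⊕ 9d = c8
byte 1: 73 ⊕ 9e = ed
byte 2: 65 ⊕ bc = d9
byte 3: 72 ⊕ 18 = 6a
byte 4: 3a ⊕ e9 = d3
byte 5: 20 ⊕ 87 = a7
byte 6: 20 ⊕ be = 9e
byte 7: 61 ⊕ b5 = d4
byte 8: 64 ⊕ 2c = 48
byte 9: 6d ⊕ 20 = 4d
byte 10: 69 ⊕ 4f = 26
byte 11: 6e ⊕ e9 = 87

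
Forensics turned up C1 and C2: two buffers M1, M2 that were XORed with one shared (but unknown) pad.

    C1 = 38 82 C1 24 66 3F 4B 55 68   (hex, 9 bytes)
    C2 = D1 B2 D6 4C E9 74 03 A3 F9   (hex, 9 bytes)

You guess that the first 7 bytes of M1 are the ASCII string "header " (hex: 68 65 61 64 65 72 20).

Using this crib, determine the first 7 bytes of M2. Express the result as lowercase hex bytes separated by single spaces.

81 55 76 0c ea 39 68

First, C1 ⊕ C2 = (M1 ⊕ K) ⊕ (M2 ⊕ K) = M1 ⊕ M2, so the key drops out. Then M2 = (M1 ⊕ M2) ⊕ M1 over the first 7 bytes.
byte 0: (38 ⊕ d1) ⊕ 68 = e9 ⊕ 68 = 81
byte 1: (82 ⊕ b2) ⊕ 65 = 30 ⊕ 65 = 55
byte 2: (c1 ⊕ d6) ⊕ 61 = 17 ⊕ 61 = 76
byte 3: (24 ⊕ 4c) ⊕ 64 = 68 ⊕ 64 = 0c
byte 4: (66 ⊕ e9) ⊕ 65 = 8f ⊕ 65 = ea
byte 5: (3f ⊕ 74) ⊕ 72 = 4b ⊕ 72 = 39
byte 6: (4b ⊕ 03) ⊕ 20 = 48 ⊕ 20 = 68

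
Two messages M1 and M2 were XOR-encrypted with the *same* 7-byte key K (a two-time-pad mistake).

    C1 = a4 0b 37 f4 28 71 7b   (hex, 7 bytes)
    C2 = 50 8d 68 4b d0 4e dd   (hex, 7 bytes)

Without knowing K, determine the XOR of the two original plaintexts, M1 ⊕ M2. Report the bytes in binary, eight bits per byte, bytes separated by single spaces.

11110100 10000110 01011111 10111111 11111000 00111111 10100110

C1 ⊕ C2 = (M1 ⊕ K) ⊕ (M2 ⊕ K) = M1 ⊕ M2 — the shared key cancels under XOR.
byte 0: 10100100 xor 01010000 = 11110100
byte 1: 00001011 xor 10001101 = 10000110
byte 2: 00110111 xor 01101000 = 01011111
byte 3: 11110100 xor 01001011 = 10111111
byte 4: 00101000 xor 11010000 = 11111000
byte 5: 01110001 xor 01001110 = 00111111
byte 6: 01111011 xor 11011101 = 10100110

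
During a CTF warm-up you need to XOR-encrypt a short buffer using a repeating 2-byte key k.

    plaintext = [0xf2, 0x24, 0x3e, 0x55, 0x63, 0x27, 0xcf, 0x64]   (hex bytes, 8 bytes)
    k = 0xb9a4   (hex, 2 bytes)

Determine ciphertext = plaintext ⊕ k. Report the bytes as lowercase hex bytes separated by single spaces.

4b 80 87 f1 da 83 76 c0

The 2-byte key repeats, so the effective keystream is b9 a4 b9 a4 b9 a4 b9 a4.
byte 0: f2 XOR b9 = 4b
byte 1: 24 XOR a4 = 80
byte 2: 3e XOR b9 = 87
byte 3: 55 XOR a4 = f1
byte 4: 63 XOR b9 = da
byte 5: 27 XOR a4 = 83
byte 6: cf XOR b9 = 76
byte 7: 64 XOR a4 = c0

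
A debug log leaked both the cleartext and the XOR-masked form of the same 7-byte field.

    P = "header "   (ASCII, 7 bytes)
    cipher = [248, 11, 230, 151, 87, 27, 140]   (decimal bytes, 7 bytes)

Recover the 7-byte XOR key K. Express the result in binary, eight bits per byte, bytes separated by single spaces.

10010000 01101110 10000111 11110011 00110010 01101001 10101100

Since cipher = P ⊕ K, XORing both sides with P gives K = P ⊕ cipher.
byte 0: 68 XOR f8 = 90
byte 1: 65 XOR 0b = 6e
byte 2: 61 XOR e6 = 87
byte 3: 64 XOR 97 = f3
byte 4: 65 XOR 57 = 32
byte 5: 72 XOR 1b = 69
byte 6: 20 XOR 8c = ac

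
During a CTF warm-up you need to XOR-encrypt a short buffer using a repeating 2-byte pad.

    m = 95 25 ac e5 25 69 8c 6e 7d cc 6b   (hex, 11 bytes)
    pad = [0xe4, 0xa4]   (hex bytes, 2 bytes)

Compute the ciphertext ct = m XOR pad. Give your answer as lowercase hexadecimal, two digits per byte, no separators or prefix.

71814841c1cd68ca99688f

The 2-byte key repeats, so the effective keystream is e4 a4 e4 a4 e4 a4 e4 a4 e4 a4 e4.
byte 0: 95 XOR e4 = 71
byte 1: 25 XOR a4 = 81
byte 2: ac XOR e4 = 48
byte 3: e5 XOR a4 = 41
byte 4: 25 XOR e4 = c1
byte 5: 69 XOR a4 = cd
byte 6: 8c XOR e4 = 68
byte 7: 6e XOR a4 = ca
byte 8: 7d XOR e4 = 99
byte 9: cc XOR a4 = 68
byte 10: 6b XOR e4 = 8f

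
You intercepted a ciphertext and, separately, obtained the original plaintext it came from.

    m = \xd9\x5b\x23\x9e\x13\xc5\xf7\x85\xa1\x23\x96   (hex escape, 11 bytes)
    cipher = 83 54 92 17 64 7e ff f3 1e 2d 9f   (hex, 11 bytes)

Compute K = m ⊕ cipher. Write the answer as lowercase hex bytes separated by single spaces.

Since cipher = m ⊕ K, XORing both sides with m gives K = m ⊕ cipher.
d9 xor 83 = 5a
5b xor 54 = 0f
23 xor 92 = b1
9e xor 17 = 89
13 xor 64 = 77
c5 xor 7e = bb
f7 xor ff = 08
85 xor f3 = 76
a1 xor 1e = bf
23 xor 2d = 0e
96 xor 9f = 09

5a 0f b1 89 77 bb 08 76 bf 0e 09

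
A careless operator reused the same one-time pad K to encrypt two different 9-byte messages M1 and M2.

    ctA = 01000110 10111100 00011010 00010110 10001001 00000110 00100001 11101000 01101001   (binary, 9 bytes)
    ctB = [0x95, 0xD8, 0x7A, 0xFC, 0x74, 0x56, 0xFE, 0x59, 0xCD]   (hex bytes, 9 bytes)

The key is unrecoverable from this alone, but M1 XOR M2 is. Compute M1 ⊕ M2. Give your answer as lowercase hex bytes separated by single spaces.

ctA ⊕ ctB = (M1 ⊕ K) ⊕ (M2 ⊕ K) = M1 ⊕ M2 — the shared key cancels under XOR.
01000110 XOR 10010101 = 11010011
10111100 XOR 11011000 = 01100100
00011010 XOR 01111010 = 01100000
00010110 XOR 11111100 = 11101010
10001001 XOR 01110100 = 11111101
00000110 XOR 01010110 = 01010000
00100001 XOR 11111110 = 11011111
11101000 XOR 01011001 = 10110001
01101001 XOR 11001101 = 10100100

d3 64 60 ea fd 50 df b1 a4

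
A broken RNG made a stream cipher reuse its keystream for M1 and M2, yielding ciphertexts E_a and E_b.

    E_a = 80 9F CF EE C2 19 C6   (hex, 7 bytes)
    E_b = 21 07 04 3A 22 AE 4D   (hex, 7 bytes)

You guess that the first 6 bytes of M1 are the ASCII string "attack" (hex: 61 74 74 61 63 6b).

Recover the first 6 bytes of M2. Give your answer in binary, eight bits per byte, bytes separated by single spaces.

First, E_a ⊕ E_b = (M1 ⊕ K) ⊕ (M2 ⊕ K) = M1 ⊕ M2, so the key drops out. Then M2 = (M1 ⊕ M2) ⊕ M1 over the first 6 bytes.
byte 0: (80 XOR 21) XOR 61 = a1 XOR 61 = c0
byte 1: (9f XOR 07) XOR 74 = 98 XOR 74 = ec
byte 2: (cf XOR 04) XOR 74 = cb XOR 74 = bf
byte 3: (ee XOR 3a) XOR 61 = d4 XOR 61 = b5
byte 4: (c2 XOR 22) XOR 63 = e0 XOR 63 = 83
byte 5: (19 XOR ae) XOR 6b = b7 XOR 6b = dc

11000000 11101100 10111111 10110101 10000011 11011100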